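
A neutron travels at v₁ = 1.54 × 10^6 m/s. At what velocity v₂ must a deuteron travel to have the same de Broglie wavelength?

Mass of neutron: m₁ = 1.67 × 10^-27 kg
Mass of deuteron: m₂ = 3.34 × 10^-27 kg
v₂ = 7.70 × 10^5 m/s

For equal de Broglie wavelengths: λ₁ = λ₂

h/(m₁v₁) = h/(m₂v₂)
m₁v₁ = m₂v₂
v₂ = v₁ · (m₁/m₂)

v₂ = 1.54 × 10^6 m/s × (1.67 × 10^-27 kg / 3.34 × 10^-27 kg)
v₂ = 7.70 × 10^5 m/s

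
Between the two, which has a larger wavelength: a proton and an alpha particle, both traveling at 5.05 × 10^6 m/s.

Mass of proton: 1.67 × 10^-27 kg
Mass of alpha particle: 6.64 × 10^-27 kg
The proton has the longer wavelength.

Using λ = h/(mv), since both particles have the same velocity, the wavelength depends only on mass.

For proton: λ₁ = h/(m₁v) = 7.86 × 10^-14 m
For alpha particle: λ₂ = h/(m₂v) = 1.98 × 10^-14 m

Since λ ∝ 1/m at constant velocity, the lighter particle has the longer wavelength.

The proton has the longer de Broglie wavelength.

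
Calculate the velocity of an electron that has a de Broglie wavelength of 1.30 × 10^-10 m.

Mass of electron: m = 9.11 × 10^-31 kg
5.59 × 10^6 m/s

From the de Broglie relation λ = h/(mv), we solve for v:

v = h/(mλ)
v = (6.626 × 10^-34 J·s) / (9.11 × 10^-31 kg × 1.30 × 10^-10 m)
v = 5.59 × 10^6 m/s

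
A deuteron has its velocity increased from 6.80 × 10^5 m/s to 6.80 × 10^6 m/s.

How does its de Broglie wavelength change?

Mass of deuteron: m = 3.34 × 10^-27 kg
The wavelength decreases by a factor of 10.

Using λ = h/(mv):

Initial wavelength: λ₁ = h/(mv₁) = 2.92 × 10^-13 m
Final wavelength: λ₂ = h/(mv₂) = 2.92 × 10^-14 m

Since λ ∝ 1/v, when velocity increases by a factor of 10, the wavelength decreases by a factor of 10.

λ₂/λ₁ = v₁/v₂ = 1/10

The wavelength decreases by a factor of 10.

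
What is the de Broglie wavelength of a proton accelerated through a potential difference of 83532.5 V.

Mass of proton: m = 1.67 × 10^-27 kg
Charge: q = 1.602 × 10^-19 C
9.91 × 10^-14 m

When a particle is accelerated through voltage V, it gains kinetic energy KE = qV.

The de Broglie wavelength is then λ = h/√(2mqV):

λ = h/√(2mqV)
λ = (6.626 × 10^-34 J·s) / √(2 × 1.67 × 10^-27 kg × 1.602 × 10^-19 C × 83532.5 V)
λ = 9.91 × 10^-14 m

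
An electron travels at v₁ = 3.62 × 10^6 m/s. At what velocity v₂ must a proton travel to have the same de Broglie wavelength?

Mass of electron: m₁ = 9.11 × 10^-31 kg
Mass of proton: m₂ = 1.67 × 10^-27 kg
v₂ = 1.97 × 10^3 m/s

For equal de Broglie wavelengths: λ₁ = λ₂

h/(m₁v₁) = h/(m₂v₂)
m₁v₁ = m₂v₂
v₂ = v₁ · (m₁/m₂)

v₂ = 3.62 × 10^6 m/s × (9.11 × 10^-31 kg / 1.67 × 10^-27 kg)
v₂ = 1.97 × 10^3 m/s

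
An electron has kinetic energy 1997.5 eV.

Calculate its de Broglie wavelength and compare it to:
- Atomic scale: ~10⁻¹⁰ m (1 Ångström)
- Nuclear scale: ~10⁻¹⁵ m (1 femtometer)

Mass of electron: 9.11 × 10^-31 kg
λ = 2.74 × 10^-11 m, which is between nuclear and atomic scales.

Using λ = h/√(2mKE):

KE = 1997.5 eV = 3.200 × 10^-16 J

λ = h/√(2mKE)
λ = (6.626 × 10^-34 J·s) / √(2 × 9.11 × 10^-31 kg × 3.200 × 10^-16 J)
λ = 2.74 × 10^-11 m

Comparison:
- Atomic scale (10⁻¹⁰ m): λ is 0.27× this size
- Nuclear scale (10⁻¹⁵ m): λ is 2.7e+04× this size

The wavelength is between nuclear and atomic scales.

This wavelength is appropriate for probing atomic structure but too large for nuclear physics experiments.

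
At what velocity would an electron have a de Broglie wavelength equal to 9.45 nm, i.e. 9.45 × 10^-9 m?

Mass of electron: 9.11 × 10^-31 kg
7.70 × 10^4 m/s

From λ = h/(mv), solve for v:

v = h/(mλ)
v = (6.626 × 10^-34 J·s) / (9.11 × 10^-31 kg × 9.45 × 10^-9 m)
v = 7.70 × 10^4 m/s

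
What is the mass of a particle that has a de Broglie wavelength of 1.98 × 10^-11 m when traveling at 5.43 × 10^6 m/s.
6.16 × 10^-30 kg

From the de Broglie relation λ = h/(mv), we solve for m:

m = h/(λv)
m = (6.626 × 10^-34 J·s) / (1.98 × 10^-11 m × 5.43 × 10^6 m/s)
m = 6.16 × 10^-30 kg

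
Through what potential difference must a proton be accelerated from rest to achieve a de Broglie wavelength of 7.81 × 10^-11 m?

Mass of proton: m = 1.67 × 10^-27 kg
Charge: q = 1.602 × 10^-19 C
1.35 × 10^-1 V

From λ = h/√(2mqV), we solve for V:

λ² = h²/(2mqV)
V = h²/(2mqλ²)
V = (6.626 × 10^-34 J·s)² / (2 × 1.67 × 10^-27 kg × 1.602 × 10^-19 C × (7.81 × 10^-11 m)²)
V = 1.35 × 10^-1 V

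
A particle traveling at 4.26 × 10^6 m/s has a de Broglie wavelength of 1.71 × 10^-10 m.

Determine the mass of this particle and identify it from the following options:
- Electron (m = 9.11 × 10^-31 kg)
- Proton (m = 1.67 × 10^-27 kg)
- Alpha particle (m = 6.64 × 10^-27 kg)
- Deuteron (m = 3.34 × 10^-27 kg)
The particle is an electron.

From λ = h/(mv), solve for mass:

m = h/(λv)
m = (6.626 × 10^-34 J·s) / (1.71 × 10^-10 m × 4.26 × 10^6 m/s)
m = 9.10 × 10^-31 kg

Comparing with the listed masses, this is closest to an electron.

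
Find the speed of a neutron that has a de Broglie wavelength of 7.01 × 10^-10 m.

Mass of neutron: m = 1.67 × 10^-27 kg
5.66 × 10^2 m/s

From the de Broglie relation λ = h/(mv), we solve for v:

v = h/(mλ)
v = (6.626 × 10^-34 J·s) / (1.67 × 10^-27 kg × 7.01 × 10^-10 m)
v = 5.66 × 10^2 m/s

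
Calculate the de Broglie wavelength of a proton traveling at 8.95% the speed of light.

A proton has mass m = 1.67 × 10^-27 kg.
1.48 × 10^-14 m

Using the de Broglie relation λ = h/(mv):

v = 8.95% × c = 2.683 × 10^7 m/s

λ = h/(mv)
λ = (6.626 × 10^-34 J·s) / (1.67 × 10^-27 kg × 2.683 × 10^7 m/s)
λ = 1.48 × 10^-14 m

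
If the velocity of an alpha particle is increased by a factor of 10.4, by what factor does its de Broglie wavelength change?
The wavelength decreases by a factor of 10.4.

From λ = h/(mv), the wavelength is inversely proportional to velocity:

λ ∝ 1/v

If v → 10.4v, then λ → λ/10.4

When velocity is increased by a factor of 10.4, the wavelength decreases by a factor of 10.4.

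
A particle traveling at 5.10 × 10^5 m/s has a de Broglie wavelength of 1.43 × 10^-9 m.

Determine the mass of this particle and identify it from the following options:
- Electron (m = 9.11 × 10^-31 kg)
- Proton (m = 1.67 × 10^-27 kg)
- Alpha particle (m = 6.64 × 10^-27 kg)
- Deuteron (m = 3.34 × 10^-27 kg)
The particle is an electron.

From λ = h/(mv), solve for mass:

m = h/(λv)
m = (6.626 × 10^-34 J·s) / (1.43 × 10^-9 m × 5.10 × 10^5 m/s)
m = 9.09 × 10^-31 kg

Comparing with the listed masses, this is closest to an electron.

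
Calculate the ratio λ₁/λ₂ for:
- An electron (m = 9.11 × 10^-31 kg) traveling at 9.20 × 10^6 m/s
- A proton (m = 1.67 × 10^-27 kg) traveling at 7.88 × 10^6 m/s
λ₁/λ₂ = 1.57 × 10^3

Using λ = h/(mv):

λ₁ = h/(m₁v₁) = 7.91 × 10^-11 m
λ₂ = h/(m₂v₂) = 5.04 × 10^-14 m

Ratio λ₁/λ₂ = (m₂v₂)/(m₁v₁)
         = (1.67 × 10^-27 kg × 7.88 × 10^6 m/s) / (9.11 × 10^-31 kg × 9.20 × 10^6 m/s)
         = 1.57 × 10^3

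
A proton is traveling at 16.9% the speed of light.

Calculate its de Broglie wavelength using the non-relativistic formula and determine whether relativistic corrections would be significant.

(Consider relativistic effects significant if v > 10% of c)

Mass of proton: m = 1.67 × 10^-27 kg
Yes, relativistic corrections are needed.

Using the non-relativistic de Broglie formula λ = h/(mv):

v = 16.9% × c = 5.066 × 10^7 m/s

λ = h/(mv)
λ = (6.626 × 10^-34 J·s) / (1.67 × 10^-27 kg × 5.066 × 10^7 m/s)
λ = 7.83 × 10^-15 m

Since v = 16.9% of c > 10% of c, relativistic corrections ARE significant and the actual wavelength would differ from this non-relativistic estimate.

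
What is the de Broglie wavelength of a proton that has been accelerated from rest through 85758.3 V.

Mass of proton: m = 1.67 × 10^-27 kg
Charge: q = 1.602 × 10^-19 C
9.78 × 10^-14 m

When a particle is accelerated through voltage V, it gains kinetic energy KE = qV.

The de Broglie wavelength is then λ = h/√(2mqV):

λ = h/√(2mqV)
λ = (6.626 × 10^-34 J·s) / √(2 × 1.67 × 10^-27 kg × 1.602 × 10^-19 C × 85758.3 V)
λ = 9.78 × 10^-14 m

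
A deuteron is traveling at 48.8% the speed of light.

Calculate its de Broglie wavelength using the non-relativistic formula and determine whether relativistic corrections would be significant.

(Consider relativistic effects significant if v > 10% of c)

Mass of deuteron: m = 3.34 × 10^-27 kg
Yes, relativistic corrections are needed.

Using the non-relativistic de Broglie formula λ = h/(mv):

v = 48.8% × c = 1.463 × 10^8 m/s

λ = h/(mv)
λ = (6.626 × 10^-34 J·s) / (3.34 × 10^-27 kg × 1.463 × 10^8 m/s)
λ = 1.36 × 10^-15 m

Since v = 48.8% of c > 10% of c, relativistic corrections ARE significant and the actual wavelength would differ from this non-relativistic estimate.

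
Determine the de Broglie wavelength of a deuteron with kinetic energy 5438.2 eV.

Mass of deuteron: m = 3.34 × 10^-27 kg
2.75 × 10^-13 m

Using λ = h/√(2mKE):

First convert KE to Joules: KE = 5438.2 eV = 8.713 × 10^-16 J

λ = h/√(2mKE)
λ = (6.626 × 10^-34 J·s) / √(2 × 3.34 × 10^-27 kg × 8.713 × 10^-16 J)
λ = 2.75 × 10^-13 m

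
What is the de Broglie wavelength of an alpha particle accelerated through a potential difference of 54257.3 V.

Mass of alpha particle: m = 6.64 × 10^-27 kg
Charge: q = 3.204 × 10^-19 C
4.36 × 10^-14 m

When a particle is accelerated through voltage V, it gains kinetic energy KE = qV.

The de Broglie wavelength is then λ = h/√(2mqV):

λ = h/√(2mqV)
λ = (6.626 × 10^-34 J·s) / √(2 × 6.64 × 10^-27 kg × 3.204 × 10^-19 C × 54257.3 V)
λ = 4.36 × 10^-14 m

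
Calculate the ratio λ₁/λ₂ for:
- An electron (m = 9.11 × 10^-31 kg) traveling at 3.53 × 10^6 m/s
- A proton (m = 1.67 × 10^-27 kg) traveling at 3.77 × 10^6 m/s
λ₁/λ₂ = 1.96 × 10^3

Using λ = h/(mv):

λ₁ = h/(m₁v₁) = 2.06 × 10^-10 m
λ₂ = h/(m₂v₂) = 1.05 × 10^-13 m

Ratio λ₁/λ₂ = (m₂v₂)/(m₁v₁)
         = (1.67 × 10^-27 kg × 3.77 × 10^6 m/s) / (9.11 × 10^-31 kg × 3.53 × 10^6 m/s)
         = 1.96 × 10^3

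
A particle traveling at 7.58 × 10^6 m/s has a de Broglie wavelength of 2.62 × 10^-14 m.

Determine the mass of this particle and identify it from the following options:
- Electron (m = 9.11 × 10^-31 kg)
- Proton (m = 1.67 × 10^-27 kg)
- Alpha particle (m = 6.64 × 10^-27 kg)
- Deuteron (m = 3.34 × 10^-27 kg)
The particle is a deuteron.

From λ = h/(mv), solve for mass:

m = h/(λv)
m = (6.626 × 10^-34 J·s) / (2.62 × 10^-14 m × 7.58 × 10^6 m/s)
m = 3.34 × 10^-27 kg

Comparing with the listed masses, this is closest to a deuteron.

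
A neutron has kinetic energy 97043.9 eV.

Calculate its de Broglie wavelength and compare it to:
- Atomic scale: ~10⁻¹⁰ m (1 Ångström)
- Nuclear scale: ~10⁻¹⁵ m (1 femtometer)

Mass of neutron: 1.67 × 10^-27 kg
λ = 9.19 × 10^-14 m, which is between nuclear and atomic scales.

Using λ = h/√(2mKE):

KE = 97043.9 eV = 1.555 × 10^-14 J

λ = h/√(2mKE)
λ = (6.626 × 10^-34 J·s) / √(2 × 1.67 × 10^-27 kg × 1.555 × 10^-14 J)
λ = 9.19 × 10^-14 m

Comparison:
- Atomic scale (10⁻¹⁰ m): λ is 0.00092× this size
- Nuclear scale (10⁻¹⁵ m): λ is 92× this size

The wavelength is between nuclear and atomic scales.

This wavelength is appropriate for probing atomic structure but too large for nuclear physics experiments.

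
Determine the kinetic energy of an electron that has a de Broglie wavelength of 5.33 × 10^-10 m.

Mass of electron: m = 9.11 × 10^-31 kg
8.48 × 10^-19 J (or 5.29 eV)

From λ = h/√(2mKE), we solve for KE:

λ² = h²/(2mKE)
KE = h²/(2mλ²)
KE = (6.626 × 10^-34 J·s)² / (2 × 9.11 × 10^-31 kg × (5.33 × 10^-10 m)²)
KE = 8.48 × 10^-19 J
KE = 5.29 eV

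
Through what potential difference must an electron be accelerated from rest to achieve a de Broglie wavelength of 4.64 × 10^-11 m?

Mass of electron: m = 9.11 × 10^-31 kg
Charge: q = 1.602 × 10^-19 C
699 V

From λ = h/√(2mqV), we solve for V:

λ² = h²/(2mqV)
V = h²/(2mqλ²)
V = (6.626 × 10^-34 J·s)² / (2 × 9.11 × 10^-31 kg × 1.602 × 10^-19 C × (4.64 × 10^-11 m)²)
V = 699 V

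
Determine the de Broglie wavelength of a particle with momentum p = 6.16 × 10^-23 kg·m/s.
1.08 × 10^-11 m

Using the de Broglie relation λ = h/p:

λ = h/p
λ = (6.626 × 10^-34 J·s) / (6.16 × 10^-23 kg·m/s)
λ = 1.08 × 10^-11 m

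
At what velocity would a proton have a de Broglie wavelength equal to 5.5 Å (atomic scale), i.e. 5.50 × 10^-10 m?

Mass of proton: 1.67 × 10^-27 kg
7.21 × 10^2 m/s

From λ = h/(mv), solve for v:

v = h/(mλ)
v = (6.626 × 10^-34 J·s) / (1.67 × 10^-27 kg × 5.50 × 10^-10 m)
v = 7.21 × 10^2 m/s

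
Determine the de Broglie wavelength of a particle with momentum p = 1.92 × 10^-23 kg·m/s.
3.45 × 10^-11 m

Using the de Broglie relation λ = h/p:

λ = h/p
λ = (6.626 × 10^-34 J·s) / (1.92 × 10^-23 kg·m/s)
λ = 3.45 × 10^-11 m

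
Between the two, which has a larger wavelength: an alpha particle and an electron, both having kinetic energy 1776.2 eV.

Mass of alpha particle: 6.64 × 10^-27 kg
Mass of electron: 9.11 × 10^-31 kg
The electron has the longer wavelength.

Using λ = h/√(2mKE):

For alpha particle: λ₁ = h/√(2m₁KE) = 3.41 × 10^-13 m
For electron: λ₂ = h/√(2m₂KE) = 2.91 × 10^-11 m

Since λ ∝ 1/√m at constant kinetic energy, the lighter particle has the longer wavelength.

The electron has the longer de Broglie wavelength.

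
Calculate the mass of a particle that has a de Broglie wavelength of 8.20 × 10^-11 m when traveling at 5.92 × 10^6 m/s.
1.36 × 10^-30 kg

From the de Broglie relation λ = h/(mv), we solve for m:

m = h/(λv)
m = (6.626 × 10^-34 J·s) / (8.20 × 10^-11 m × 5.92 × 10^6 m/s)
m = 1.36 × 10^-30 kg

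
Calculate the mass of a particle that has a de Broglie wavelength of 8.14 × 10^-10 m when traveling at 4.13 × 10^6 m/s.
1.97 × 10^-31 kg

From the de Broglie relation λ = h/(mv), we solve for m:

m = h/(λv)
m = (6.626 × 10^-34 J·s) / (8.14 × 10^-10 m × 4.13 × 10^6 m/s)
m = 1.97 × 10^-31 kg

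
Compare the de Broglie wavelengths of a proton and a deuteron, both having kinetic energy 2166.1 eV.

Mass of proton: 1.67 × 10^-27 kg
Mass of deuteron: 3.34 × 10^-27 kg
The proton has the longer wavelength.

Using λ = h/√(2mKE):

For proton: λ₁ = h/√(2m₁KE) = 6.15 × 10^-13 m
For deuteron: λ₂ = h/√(2m₂KE) = 4.35 × 10^-13 m

Since λ ∝ 1/√m at constant kinetic energy, the lighter particle has the longer wavelength.

The proton has the longer de Broglie wavelength.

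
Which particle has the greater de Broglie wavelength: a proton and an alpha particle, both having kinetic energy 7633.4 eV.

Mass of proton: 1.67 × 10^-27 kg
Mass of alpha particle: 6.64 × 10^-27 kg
The proton has the longer wavelength.

Using λ = h/√(2mKE):

For proton: λ₁ = h/√(2m₁KE) = 3.28 × 10^-13 m
For alpha particle: λ₂ = h/√(2m₂KE) = 1.64 × 10^-13 m

Since λ ∝ 1/√m at constant kinetic energy, the lighter particle has the longer wavelength.

The proton has the longer de Broglie wavelength.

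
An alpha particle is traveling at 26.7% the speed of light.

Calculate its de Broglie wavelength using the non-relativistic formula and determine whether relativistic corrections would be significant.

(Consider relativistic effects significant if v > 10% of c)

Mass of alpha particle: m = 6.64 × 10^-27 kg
Yes, relativistic corrections are needed.

Using the non-relativistic de Broglie formula λ = h/(mv):

v = 26.7% × c = 8.004 × 10^7 m/s

λ = h/(mv)
λ = (6.626 × 10^-34 J·s) / (6.64 × 10^-27 kg × 8.004 × 10^7 m/s)
λ = 1.25 × 10^-15 m

Since v = 26.7% of c > 10% of c, relativistic corrections ARE significant and the actual wavelength would differ from this non-relativistic estimate.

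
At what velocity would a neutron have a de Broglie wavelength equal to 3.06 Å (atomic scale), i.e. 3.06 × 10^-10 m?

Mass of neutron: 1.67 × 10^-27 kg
1.30 × 10^3 m/s

From λ = h/(mv), solve for v:

v = h/(mλ)
v = (6.626 × 10^-34 J·s) / (1.67 × 10^-27 kg × 3.06 × 10^-10 m)
v = 1.30 × 10^3 m/s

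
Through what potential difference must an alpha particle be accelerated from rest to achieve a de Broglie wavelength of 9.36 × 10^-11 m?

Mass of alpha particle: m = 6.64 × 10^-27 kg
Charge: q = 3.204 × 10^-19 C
1.18 × 10^-2 V

From λ = h/√(2mqV), we solve for V:

λ² = h²/(2mqV)
V = h²/(2mqλ²)
V = (6.626 × 10^-34 J·s)² / (2 × 6.64 × 10^-27 kg × 3.204 × 10^-19 C × (9.36 × 10^-11 m)²)
V = 1.18 × 10^-2 V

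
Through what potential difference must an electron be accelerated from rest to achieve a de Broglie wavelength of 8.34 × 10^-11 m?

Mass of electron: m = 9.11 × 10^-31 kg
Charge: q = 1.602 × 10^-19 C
216 V

From λ = h/√(2mqV), we solve for V:

λ² = h²/(2mqV)
V = h²/(2mqλ²)
V = (6.626 × 10^-34 J·s)² / (2 × 9.11 × 10^-31 kg × 1.602 × 10^-19 C × (8.34 × 10^-11 m)²)
V = 216 V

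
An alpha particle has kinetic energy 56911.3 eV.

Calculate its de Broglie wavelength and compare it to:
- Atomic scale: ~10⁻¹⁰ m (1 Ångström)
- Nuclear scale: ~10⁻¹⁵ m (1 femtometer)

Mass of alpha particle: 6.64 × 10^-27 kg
λ = 6.02 × 10^-14 m, which is between nuclear and atomic scales.

Using λ = h/√(2mKE):

KE = 56911.3 eV = 9.118 × 10^-15 J

λ = h/√(2mKE)
λ = (6.626 × 10^-34 J·s) / √(2 × 6.64 × 10^-27 kg × 9.118 × 10^-15 J)
λ = 6.02 × 10^-14 m

Comparison:
- Atomic scale (10⁻¹⁰ m): λ is 0.0006× this size
- Nuclear scale (10⁻¹⁵ m): λ is 60× this size

The wavelength is between nuclear and atomic scales.

This wavelength is appropriate for probing atomic structure but too large for nuclear physics experiments.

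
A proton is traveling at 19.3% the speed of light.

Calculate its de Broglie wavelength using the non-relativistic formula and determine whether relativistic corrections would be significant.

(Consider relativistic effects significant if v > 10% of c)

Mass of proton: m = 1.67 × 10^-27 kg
Yes, relativistic corrections are needed.

Using the non-relativistic de Broglie formula λ = h/(mv):

v = 19.3% × c = 5.786 × 10^7 m/s

λ = h/(mv)
λ = (6.626 × 10^-34 J·s) / (1.67 × 10^-27 kg × 5.786 × 10^7 m/s)
λ = 6.86 × 10^-15 m

Since v = 19.3% of c > 10% of c, relativistic corrections ARE significant and the actual wavelength would differ from this non-relativistic estimate.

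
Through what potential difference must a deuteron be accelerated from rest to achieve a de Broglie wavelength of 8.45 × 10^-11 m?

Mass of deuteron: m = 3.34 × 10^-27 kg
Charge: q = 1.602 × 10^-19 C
5.75 × 10^-2 V

From λ = h/√(2mqV), we solve for V:

λ² = h²/(2mqV)
V = h²/(2mqλ²)
V = (6.626 × 10^-34 J·s)² / (2 × 3.34 × 10^-27 kg × 1.602 × 10^-19 C × (8.45 × 10^-11 m)²)
V = 5.75 × 10^-2 V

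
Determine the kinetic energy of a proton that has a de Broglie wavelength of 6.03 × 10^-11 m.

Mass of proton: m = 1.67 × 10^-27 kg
3.62 × 10^-20 J (or 0.226 eV)

From λ = h/√(2mKE), we solve for KE:

λ² = h²/(2mKE)
KE = h²/(2mλ²)
KE = (6.626 × 10^-34 J·s)² / (2 × 1.67 × 10^-27 kg × (6.03 × 10^-11 m)²)
KE = 3.62 × 10^-20 J
KE = 0.226 eV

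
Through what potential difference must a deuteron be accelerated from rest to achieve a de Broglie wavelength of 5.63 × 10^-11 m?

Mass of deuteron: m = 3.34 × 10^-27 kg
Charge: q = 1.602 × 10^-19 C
1.29 × 10^-1 V

From λ = h/√(2mqV), we solve for V:

λ² = h²/(2mqV)
V = h²/(2mqλ²)
V = (6.626 × 10^-34 J·s)² / (2 × 3.34 × 10^-27 kg × 1.602 × 10^-19 C × (5.63 × 10^-11 m)²)
V = 1.29 × 10^-1 V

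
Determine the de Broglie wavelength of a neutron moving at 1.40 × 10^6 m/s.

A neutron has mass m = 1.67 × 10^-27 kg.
2.83 × 10^-13 m

Using the de Broglie relation λ = h/(mv):

λ = h/(mv)
λ = (6.626 × 10^-34 J·s) / (1.67 × 10^-27 kg × 1.40 × 10^6 m/s)
λ = 2.83 × 10^-13 m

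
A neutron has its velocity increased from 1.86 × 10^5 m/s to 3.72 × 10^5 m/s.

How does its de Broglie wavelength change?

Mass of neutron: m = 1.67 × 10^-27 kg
The wavelength decreases by a factor of 2.

Using λ = h/(mv):

Initial wavelength: λ₁ = h/(mv₁) = 2.13 × 10^-12 m
Final wavelength: λ₂ = h/(mv₂) = 1.07 × 10^-12 m

Since λ ∝ 1/v, when velocity increases by a factor of 2, the wavelength decreases by a factor of 2.

λ₂/λ₁ = v₁/v₂ = 1/2

The wavelength decreases by a factor of 2.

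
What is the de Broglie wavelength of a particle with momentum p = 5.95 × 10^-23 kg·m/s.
1.11 × 10^-11 m

Using the de Broglie relation λ = h/p:

λ = h/p
λ = (6.626 × 10^-34 J·s) / (5.95 × 10^-23 kg·m/s)
λ = 1.11 × 10^-11 m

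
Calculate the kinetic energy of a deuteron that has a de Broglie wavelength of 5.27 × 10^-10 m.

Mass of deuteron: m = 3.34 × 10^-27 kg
2.37 × 10^-22 J (or 1.48 × 10^-3 eV)

From λ = h/√(2mKE), we solve for KE:

λ² = h²/(2mKE)
KE = h²/(2mλ²)
KE = (6.626 × 10^-34 J·s)² / (2 × 3.34 × 10^-27 kg × (5.27 × 10^-10 m)²)
KE = 2.37 × 10^-22 J
KE = 1.48 × 10^-3 eV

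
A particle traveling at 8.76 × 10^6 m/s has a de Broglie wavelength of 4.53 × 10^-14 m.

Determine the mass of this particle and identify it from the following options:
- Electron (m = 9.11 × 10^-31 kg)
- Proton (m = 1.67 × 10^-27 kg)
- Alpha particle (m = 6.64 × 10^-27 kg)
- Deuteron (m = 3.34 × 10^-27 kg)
The particle is a proton.

From λ = h/(mv), solve for mass:

m = h/(λv)
m = (6.626 × 10^-34 J·s) / (4.53 × 10^-14 m × 8.76 × 10^6 m/s)
m = 1.67 × 10^-27 kg

Comparing with the listed masses, this is closest to a proton.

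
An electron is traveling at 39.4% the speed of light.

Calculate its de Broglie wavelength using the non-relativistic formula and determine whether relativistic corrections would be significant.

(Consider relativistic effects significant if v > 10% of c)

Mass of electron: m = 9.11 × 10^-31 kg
Yes, relativistic corrections are needed.

Using the non-relativistic de Broglie formula λ = h/(mv):

v = 39.4% × c = 1.181 × 10^8 m/s

λ = h/(mv)
λ = (6.626 × 10^-34 J·s) / (9.11 × 10^-31 kg × 1.181 × 10^8 m/s)
λ = 6.16 × 10^-12 m

Since v = 39.4% of c > 10% of c, relativistic corrections ARE significant and the actual wavelength would differ from this non-relativistic estimate.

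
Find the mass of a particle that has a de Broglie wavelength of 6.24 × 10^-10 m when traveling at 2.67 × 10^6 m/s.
3.98 × 10^-31 kg

From the de Broglie relation λ = h/(mv), we solve for m:

m = h/(λv)
m = (6.626 × 10^-34 J·s) / (6.24 × 10^-10 m × 2.67 × 10^6 m/s)
m = 3.98 × 10^-31 kg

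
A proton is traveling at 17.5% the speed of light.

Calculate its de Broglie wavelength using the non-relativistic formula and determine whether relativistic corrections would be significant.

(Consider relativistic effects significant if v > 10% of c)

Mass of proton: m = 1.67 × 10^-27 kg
Yes, relativistic corrections are needed.

Using the non-relativistic de Broglie formula λ = h/(mv):

v = 17.5% × c = 5.246 × 10^7 m/s

λ = h/(mv)
λ = (6.626 × 10^-34 J·s) / (1.67 × 10^-27 kg × 5.246 × 10^7 m/s)
λ = 7.56 × 10^-15 m

Since v = 17.5% of c > 10% of c, relativistic corrections ARE significant and the actual wavelength would differ from this non-relativistic estimate.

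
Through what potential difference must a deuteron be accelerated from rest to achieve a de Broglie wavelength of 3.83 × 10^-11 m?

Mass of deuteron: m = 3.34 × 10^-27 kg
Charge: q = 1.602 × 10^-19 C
2.80 × 10^-1 V

From λ = h/√(2mqV), we solve for V:

λ² = h²/(2mqV)
V = h²/(2mqλ²)
V = (6.626 × 10^-34 J·s)² / (2 × 3.34 × 10^-27 kg × 1.602 × 10^-19 C × (3.83 × 10^-11 m)²)
V = 2.80 × 10^-1 V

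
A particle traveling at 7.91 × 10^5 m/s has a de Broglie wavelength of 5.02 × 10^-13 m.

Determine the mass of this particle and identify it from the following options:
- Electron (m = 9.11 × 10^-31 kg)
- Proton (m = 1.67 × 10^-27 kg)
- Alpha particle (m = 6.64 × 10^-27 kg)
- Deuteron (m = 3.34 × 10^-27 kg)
The particle is a proton.

From λ = h/(mv), solve for mass:

m = h/(λv)
m = (6.626 × 10^-34 J·s) / (5.02 × 10^-13 m × 7.91 × 10^5 m/s)
m = 1.67 × 10^-27 kg

Comparing with the listed masses, this is closest to a proton.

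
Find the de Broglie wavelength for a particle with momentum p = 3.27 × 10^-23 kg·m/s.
2.03 × 10^-11 m

Using the de Broglie relation λ = h/p:

λ = h/p
λ = (6.626 × 10^-34 J·s) / (3.27 × 10^-23 kg·m/s)
λ = 2.03 × 10^-11 m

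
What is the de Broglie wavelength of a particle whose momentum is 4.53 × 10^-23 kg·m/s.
1.46 × 10^-11 m

Using the de Broglie relation λ = h/p:

λ = h/p
λ = (6.626 × 10^-34 J·s) / (4.53 × 10^-23 kg·m/s)
λ = 1.46 × 10^-11 m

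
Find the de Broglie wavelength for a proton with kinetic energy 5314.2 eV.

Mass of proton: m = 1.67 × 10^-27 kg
3.93 × 10^-13 m

Using λ = h/√(2mKE):

First convert KE to Joules: KE = 5314.2 eV = 8.514 × 10^-16 J

λ = h/√(2mKE)
λ = (6.626 × 10^-34 J·s) / √(2 × 1.67 × 10^-27 kg × 8.514 × 10^-16 J)
λ = 3.93 × 10^-13 m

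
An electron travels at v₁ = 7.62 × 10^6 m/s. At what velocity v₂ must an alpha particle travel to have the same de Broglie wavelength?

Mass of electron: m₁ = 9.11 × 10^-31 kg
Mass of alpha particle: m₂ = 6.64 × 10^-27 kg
v₂ = 1.05 × 10^3 m/s

For equal de Broglie wavelengths: λ₁ = λ₂

h/(m₁v₁) = h/(m₂v₂)
m₁v₁ = m₂v₂
v₂ = v₁ · (m₁/m₂)

v₂ = 7.62 × 10^6 m/s × (9.11 × 10^-31 kg / 6.64 × 10^-27 kg)
v₂ = 1.05 × 10^3 m/s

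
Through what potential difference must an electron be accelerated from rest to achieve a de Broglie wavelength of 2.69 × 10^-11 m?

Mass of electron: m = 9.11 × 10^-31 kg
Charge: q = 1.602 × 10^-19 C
2.08 × 10^3 V

From λ = h/√(2mqV), we solve for V:

λ² = h²/(2mqV)
V = h²/(2mqλ²)
V = (6.626 × 10^-34 J·s)² / (2 × 9.11 × 10^-31 kg × 1.602 × 10^-19 C × (2.69 × 10^-11 m)²)
V = 2.08 × 10^3 V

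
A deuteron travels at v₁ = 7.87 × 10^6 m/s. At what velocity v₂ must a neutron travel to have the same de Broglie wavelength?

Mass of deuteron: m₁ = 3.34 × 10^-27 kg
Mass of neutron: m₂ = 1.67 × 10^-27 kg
v₂ = 1.57 × 10^7 m/s

For equal de Broglie wavelengths: λ₁ = λ₂

h/(m₁v₁) = h/(m₂v₂)
m₁v₁ = m₂v₂
v₂ = v₁ · (m₁/m₂)

v₂ = 7.87 × 10^6 m/s × (3.34 × 10^-27 kg / 1.67 × 10^-27 kg)
v₂ = 1.57 × 10^7 m/s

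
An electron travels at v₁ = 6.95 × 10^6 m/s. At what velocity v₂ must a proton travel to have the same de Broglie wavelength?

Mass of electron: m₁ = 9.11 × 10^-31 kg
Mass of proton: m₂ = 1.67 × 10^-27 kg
v₂ = 3.79 × 10^3 m/s

For equal de Broglie wavelengths: λ₁ = λ₂

h/(m₁v₁) = h/(m₂v₂)
m₁v₁ = m₂v₂
v₂ = v₁ · (m₁/m₂)

v₂ = 6.95 × 10^6 m/s × (9.11 × 10^-31 kg / 1.67 × 10^-27 kg)
v₂ = 3.79 × 10^3 m/s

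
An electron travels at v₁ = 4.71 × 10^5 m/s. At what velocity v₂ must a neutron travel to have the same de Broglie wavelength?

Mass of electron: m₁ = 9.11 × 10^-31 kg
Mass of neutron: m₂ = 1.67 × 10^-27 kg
v₂ = 2.57 × 10^2 m/s

For equal de Broglie wavelengths: λ₁ = λ₂

h/(m₁v₁) = h/(m₂v₂)
m₁v₁ = m₂v₂
v₂ = v₁ · (m₁/m₂)

v₂ = 4.71 × 10^5 m/s × (9.11 × 10^-31 kg / 1.67 × 10^-27 kg)
v₂ = 2.57 × 10^2 m/s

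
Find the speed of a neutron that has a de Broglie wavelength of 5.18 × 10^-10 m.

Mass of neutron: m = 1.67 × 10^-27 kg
7.66 × 10^2 m/s

From the de Broglie relation λ = h/(mv), we solve for v:

v = h/(mλ)
v = (6.626 × 10^-34 J·s) / (1.67 × 10^-27 kg × 5.18 × 10^-10 m)
v = 7.66 × 10^2 m/s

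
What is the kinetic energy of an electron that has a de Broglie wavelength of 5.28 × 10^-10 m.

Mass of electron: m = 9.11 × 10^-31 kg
8.64 × 10^-19 J (or 5.39 eV)

From λ = h/√(2mKE), we solve for KE:

λ² = h²/(2mKE)
KE = h²/(2mλ²)
KE = (6.626 × 10^-34 J·s)² / (2 × 9.11 × 10^-31 kg × (5.28 × 10^-10 m)²)
KE = 8.64 × 10^-19 J
KE = 5.39 eV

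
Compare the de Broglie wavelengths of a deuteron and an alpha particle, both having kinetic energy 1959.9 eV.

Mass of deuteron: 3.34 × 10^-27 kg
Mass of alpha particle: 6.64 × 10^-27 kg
The deuteron has the longer wavelength.

Using λ = h/√(2mKE):

For deuteron: λ₁ = h/√(2m₁KE) = 4.57 × 10^-13 m
For alpha particle: λ₂ = h/√(2m₂KE) = 3.24 × 10^-13 m

Since λ ∝ 1/√m at constant kinetic energy, the lighter particle has the longer wavelength.

The deuteron has the longer de Broglie wavelength.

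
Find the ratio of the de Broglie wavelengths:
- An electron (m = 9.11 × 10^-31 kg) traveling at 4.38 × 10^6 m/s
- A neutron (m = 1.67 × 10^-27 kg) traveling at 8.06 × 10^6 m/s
λ₁/λ₂ = 3.37 × 10^3

Using λ = h/(mv):

λ₁ = h/(m₁v₁) = 1.66 × 10^-10 m
λ₂ = h/(m₂v₂) = 4.92 × 10^-14 m

Ratio λ₁/λ₂ = (m₂v₂)/(m₁v₁)
         = (1.67 × 10^-27 kg × 8.06 × 10^6 m/s) / (9.11 × 10^-31 kg × 4.38 × 10^6 m/s)
         = 3.37 × 10^3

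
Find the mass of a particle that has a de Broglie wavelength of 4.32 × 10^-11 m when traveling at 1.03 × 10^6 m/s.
1.49 × 10^-29 kg

From the de Broglie relation λ = h/(mv), we solve for m:

m = h/(λv)
m = (6.626 × 10^-34 J·s) / (4.32 × 10^-11 m × 1.03 × 10^6 m/s)
m = 1.49 × 10^-29 kg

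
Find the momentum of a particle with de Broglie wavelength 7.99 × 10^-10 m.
8.29 × 10^-25 kg·m/s

From the de Broglie relation λ = h/p, we solve for p:

p = h/λ
p = (6.626 × 10^-34 J·s) / (7.99 × 10^-10 m)
p = 8.29 × 10^-25 kg·m/s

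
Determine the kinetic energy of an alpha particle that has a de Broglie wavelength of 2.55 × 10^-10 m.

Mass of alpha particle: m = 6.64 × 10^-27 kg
5.08 × 10^-22 J (or 3.17 × 10^-3 eV)

From λ = h/√(2mKE), we solve for KE:

λ² = h²/(2mKE)
KE = h²/(2mλ²)
KE = (6.626 × 10^-34 J·s)² / (2 × 6.64 × 10^-27 kg × (2.55 × 10^-10 m)²)
KE = 5.08 × 10^-22 J
KE = 3.17 × 10^-3 eV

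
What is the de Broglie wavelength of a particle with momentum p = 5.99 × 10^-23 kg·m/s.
1.11 × 10^-11 m

Using the de Broglie relation λ = h/p:

λ = h/p
λ = (6.626 × 10^-34 J·s) / (5.99 × 10^-23 kg·m/s)
λ = 1.11 × 10^-11 m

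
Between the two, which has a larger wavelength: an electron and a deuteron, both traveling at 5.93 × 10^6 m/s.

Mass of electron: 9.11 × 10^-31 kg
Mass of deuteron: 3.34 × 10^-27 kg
The electron has the longer wavelength.

Using λ = h/(mv), since both particles have the same velocity, the wavelength depends only on mass.

For electron: λ₁ = h/(m₁v) = 1.23 × 10^-10 m
For deuteron: λ₂ = h/(m₂v) = 3.35 × 10^-14 m

Since λ ∝ 1/m at constant velocity, the lighter particle has the longer wavelength.

The electron has the longer de Broglie wavelength.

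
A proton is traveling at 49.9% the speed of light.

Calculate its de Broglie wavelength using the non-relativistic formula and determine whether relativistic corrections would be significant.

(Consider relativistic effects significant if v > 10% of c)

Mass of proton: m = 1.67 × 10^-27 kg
Yes, relativistic corrections are needed.

Using the non-relativistic de Broglie formula λ = h/(mv):

v = 49.9% × c = 1.496 × 10^8 m/s

λ = h/(mv)
λ = (6.626 × 10^-34 J·s) / (1.67 × 10^-27 kg × 1.496 × 10^8 m/s)
λ = 2.65 × 10^-15 m

Since v = 49.9% of c > 10% of c, relativistic corrections ARE significant and the actual wavelength would differ from this non-relativistic estimate.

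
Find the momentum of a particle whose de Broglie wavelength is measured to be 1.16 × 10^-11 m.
5.71 × 10^-23 kg·m/s

From the de Broglie relation λ = h/p, we solve for p:

p = h/λ
p = (6.626 × 10^-34 J·s) / (1.16 × 10^-11 m)
p = 5.71 × 10^-23 kg·m/s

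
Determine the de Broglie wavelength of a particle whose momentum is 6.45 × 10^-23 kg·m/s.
1.03 × 10^-11 m

Using the de Broglie relation λ = h/p:

λ = h/p
λ = (6.626 × 10^-34 J·s) / (6.45 × 10^-23 kg·m/s)
λ = 1.03 × 10^-11 m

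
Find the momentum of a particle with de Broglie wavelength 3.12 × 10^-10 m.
2.12 × 10^-24 kg·m/s

From the de Broglie relation λ = h/p, we solve for p:

p = h/λ
p = (6.626 × 10^-34 J·s) / (3.12 × 10^-10 m)
p = 2.12 × 10^-24 kg·m/s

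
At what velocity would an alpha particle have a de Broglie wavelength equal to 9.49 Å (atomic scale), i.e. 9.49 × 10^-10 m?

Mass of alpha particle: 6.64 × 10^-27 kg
1.05 × 10^2 m/s

From λ = h/(mv), solve for v:

v = h/(mλ)
v = (6.626 × 10^-34 J·s) / (6.64 × 10^-27 kg × 9.49 × 10^-10 m)
v = 1.05 × 10^2 m/s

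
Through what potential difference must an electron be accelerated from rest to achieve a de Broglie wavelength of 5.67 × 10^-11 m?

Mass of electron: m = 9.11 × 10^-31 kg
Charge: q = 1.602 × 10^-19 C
468 V

From λ = h/√(2mqV), we solve for V:

λ² = h²/(2mqV)
V = h²/(2mqλ²)
V = (6.626 × 10^-34 J·s)² / (2 × 9.11 × 10^-31 kg × 1.602 × 10^-19 C × (5.67 × 10^-11 m)²)
V = 468 V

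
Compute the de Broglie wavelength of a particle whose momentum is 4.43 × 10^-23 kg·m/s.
1.50 × 10^-11 m

Using the de Broglie relation λ = h/p:

λ = h/p
λ = (6.626 × 10^-34 J·s) / (4.43 × 10^-23 kg·m/s)
λ = 1.50 × 10^-11 m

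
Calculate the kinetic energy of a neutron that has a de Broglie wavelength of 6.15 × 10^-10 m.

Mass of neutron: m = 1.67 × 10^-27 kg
3.48 × 10^-22 J (or 2.17 × 10^-3 eV)

From λ = h/√(2mKE), we solve for KE:

λ² = h²/(2mKE)
KE = h²/(2mλ²)
KE = (6.626 × 10^-34 J·s)² / (2 × 1.67 × 10^-27 kg × (6.15 × 10^-10 m)²)
KE = 3.48 × 10^-22 J
KE = 2.17 × 10^-3 eV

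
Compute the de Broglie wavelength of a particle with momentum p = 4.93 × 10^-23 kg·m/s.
1.34 × 10^-11 m

Using the de Broglie relation λ = h/p:

λ = h/p
λ = (6.626 × 10^-34 J·s) / (4.93 × 10^-23 kg·m/s)
λ = 1.34 × 10^-11 m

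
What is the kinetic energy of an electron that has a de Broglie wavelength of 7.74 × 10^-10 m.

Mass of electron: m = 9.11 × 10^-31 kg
4.02 × 10^-19 J (or 2.51 eV)

From λ = h/√(2mKE), we solve for KE:

λ² = h²/(2mKE)
KE = h²/(2mλ²)
KE = (6.626 × 10^-34 J·s)² / (2 × 9.11 × 10^-31 kg × (7.74 × 10^-10 m)²)
KE = 4.02 × 10^-19 J
KE = 2.51 eV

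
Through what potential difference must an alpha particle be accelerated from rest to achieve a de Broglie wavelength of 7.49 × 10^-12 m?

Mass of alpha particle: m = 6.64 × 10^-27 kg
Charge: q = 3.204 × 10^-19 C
1.84 V

From λ = h/√(2mqV), we solve for V:

λ² = h²/(2mqV)
V = h²/(2mqλ²)
V = (6.626 × 10^-34 J·s)² / (2 × 6.64 × 10^-27 kg × 3.204 × 10^-19 C × (7.49 × 10^-12 m)²)
V = 1.84 V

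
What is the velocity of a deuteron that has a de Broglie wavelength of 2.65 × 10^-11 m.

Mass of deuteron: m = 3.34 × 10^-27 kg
7.49 × 10^3 m/s

From the de Broglie relation λ = h/(mv), we solve for v:

v = h/(mλ)
v = (6.626 × 10^-34 J·s) / (3.34 × 10^-27 kg × 2.65 × 10^-11 m)
v = 7.49 × 10^3 m/s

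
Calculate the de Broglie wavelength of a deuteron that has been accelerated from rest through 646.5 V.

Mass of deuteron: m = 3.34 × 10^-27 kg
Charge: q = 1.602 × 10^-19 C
7.97 × 10^-13 m

When a particle is accelerated through voltage V, it gains kinetic energy KE = qV.

The de Broglie wavelength is then λ = h/√(2mqV):

λ = h/√(2mqV)
λ = (6.626 × 10^-34 J·s) / √(2 × 3.34 × 10^-27 kg × 1.602 × 10^-19 C × 646.5 V)
λ = 7.97 × 10^-13 m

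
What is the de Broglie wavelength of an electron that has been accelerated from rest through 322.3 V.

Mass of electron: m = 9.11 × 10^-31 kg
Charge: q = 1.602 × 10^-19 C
6.83 × 10^-11 m

When a particle is accelerated through voltage V, it gains kinetic energy KE = qV.

The de Broglie wavelength is then λ = h/√(2mqV):

λ = h/√(2mqV)
λ = (6.626 × 10^-34 J·s) / √(2 × 9.11 × 10^-31 kg × 1.602 × 10^-19 C × 322.3 V)
λ = 6.83 × 10^-11 m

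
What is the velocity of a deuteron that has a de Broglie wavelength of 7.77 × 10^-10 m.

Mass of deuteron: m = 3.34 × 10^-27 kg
2.55 × 10^2 m/s

From the de Broglie relation λ = h/(mv), we solve for v:

v = h/(mλ)
v = (6.626 × 10^-34 J·s) / (3.34 × 10^-27 kg × 7.77 × 10^-10 m)
v = 2.55 × 10^2 m/s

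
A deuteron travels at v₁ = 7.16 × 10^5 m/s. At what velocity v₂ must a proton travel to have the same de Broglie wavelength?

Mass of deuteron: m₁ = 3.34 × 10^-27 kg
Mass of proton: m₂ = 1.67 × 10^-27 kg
v₂ = 1.43 × 10^6 m/s

For equal de Broglie wavelengths: λ₁ = λ₂

h/(m₁v₁) = h/(m₂v₂)
m₁v₁ = m₂v₂
v₂ = v₁ · (m₁/m₂)

v₂ = 7.16 × 10^5 m/s × (3.34 × 10^-27 kg / 1.67 × 10^-27 kg)
v₂ = 1.43 × 10^6 m/s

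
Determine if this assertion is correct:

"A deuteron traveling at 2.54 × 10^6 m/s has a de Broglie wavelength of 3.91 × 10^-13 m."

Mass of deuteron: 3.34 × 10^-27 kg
False

The claim is incorrect.

Using λ = h/(mv):
λ = (6.626 × 10^-34 J·s) / (3.34 × 10^-27 kg × 2.54 × 10^6 m/s)
λ = 7.81 × 10^-14 m

The actual wavelength differs from the claimed 3.91 × 10^-13 m.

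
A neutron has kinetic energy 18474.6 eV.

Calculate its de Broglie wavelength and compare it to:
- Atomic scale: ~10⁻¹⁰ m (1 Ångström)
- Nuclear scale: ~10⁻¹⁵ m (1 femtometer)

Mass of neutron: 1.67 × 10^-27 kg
λ = 2.11 × 10^-13 m, which is between nuclear and atomic scales.

Using λ = h/√(2mKE):

KE = 18474.6 eV = 2.960 × 10^-15 J

λ = h/√(2mKE)
λ = (6.626 × 10^-34 J·s) / √(2 × 1.67 × 10^-27 kg × 2.960 × 10^-15 J)
λ = 2.11 × 10^-13 m

Comparison:
- Atomic scale (10⁻¹⁰ m): λ is 0.0021× this size
- Nuclear scale (10⁻¹⁵ m): λ is 2.1e+02× this size

The wavelength is between nuclear and atomic scales.

This wavelength is appropriate for probing atomic structure but too large for nuclear physics experiments.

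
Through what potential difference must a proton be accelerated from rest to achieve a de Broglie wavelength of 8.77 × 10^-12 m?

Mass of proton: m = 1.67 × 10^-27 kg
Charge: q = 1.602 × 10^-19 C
10.7 V

From λ = h/√(2mqV), we solve for V:

λ² = h²/(2mqV)
V = h²/(2mqλ²)
V = (6.626 × 10^-34 J·s)² / (2 × 1.67 × 10^-27 kg × 1.602 × 10^-19 C × (8.77 × 10^-12 m)²)
V = 10.7 V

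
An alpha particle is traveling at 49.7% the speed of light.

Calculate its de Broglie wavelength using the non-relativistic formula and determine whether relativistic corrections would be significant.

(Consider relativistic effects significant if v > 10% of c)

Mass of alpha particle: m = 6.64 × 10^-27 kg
Yes, relativistic corrections are needed.

Using the non-relativistic de Broglie formula λ = h/(mv):

v = 49.7% × c = 1.490 × 10^8 m/s

λ = h/(mv)
λ = (6.626 × 10^-34 J·s) / (6.64 × 10^-27 kg × 1.490 × 10^8 m/s)
λ = 6.70 × 10^-16 m

Since v = 49.7% of c > 10% of c, relativistic corrections ARE significant and the actual wavelength would differ from this non-relativistic estimate.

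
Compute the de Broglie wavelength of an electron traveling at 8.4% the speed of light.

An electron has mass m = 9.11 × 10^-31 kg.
2.89 × 10^-11 m

Using the de Broglie relation λ = h/(mv):

v = 8.4% × c = 2.518 × 10^7 m/s

λ = h/(mv)
λ = (6.626 × 10^-34 J·s) / (9.11 × 10^-31 kg × 2.518 × 10^7 m/s)
λ = 2.89 × 10^-11 m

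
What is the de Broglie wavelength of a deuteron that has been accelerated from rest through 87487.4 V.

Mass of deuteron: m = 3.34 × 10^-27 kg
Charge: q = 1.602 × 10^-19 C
6.85 × 10^-14 m

When a particle is accelerated through voltage V, it gains kinetic energy KE = qV.

The de Broglie wavelength is then λ = h/√(2mqV):

λ = h/√(2mqV)
λ = (6.626 × 10^-34 J·s) / √(2 × 3.34 × 10^-27 kg × 1.602 × 10^-19 C × 87487.4 V)
λ = 6.85 × 10^-14 m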